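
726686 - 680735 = 45951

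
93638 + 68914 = 162552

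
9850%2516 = 2302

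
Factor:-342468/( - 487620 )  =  151/215 = 5^(- 1)*43^ (-1) *151^1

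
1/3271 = 1/3271= 0.00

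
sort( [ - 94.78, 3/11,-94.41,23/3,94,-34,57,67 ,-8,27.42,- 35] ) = [-94.78 ,- 94.41,-35, - 34, -8, 3/11 , 23/3, 27.42, 57,67,94]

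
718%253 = 212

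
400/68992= 25/4312 = 0.01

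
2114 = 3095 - 981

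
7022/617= 7022/617 = 11.38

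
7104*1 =7104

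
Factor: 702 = 2^1*3^3*13^1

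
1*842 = 842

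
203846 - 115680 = 88166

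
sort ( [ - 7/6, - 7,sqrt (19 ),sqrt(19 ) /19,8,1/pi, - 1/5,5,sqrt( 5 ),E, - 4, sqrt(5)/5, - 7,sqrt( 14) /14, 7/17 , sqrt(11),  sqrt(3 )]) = [ - 7, - 7, - 4,-7/6, - 1/5,sqrt( 19)/19,sqrt(14)/14, 1/pi,7/17, sqrt(5 )/5, sqrt(3), sqrt(5),E,sqrt( 11),sqrt(19 ), 5,8] 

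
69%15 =9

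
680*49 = 33320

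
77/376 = 77/376 = 0.20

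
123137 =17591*7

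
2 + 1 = 3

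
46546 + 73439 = 119985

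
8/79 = 8/79 = 0.10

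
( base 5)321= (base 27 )35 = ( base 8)126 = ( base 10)86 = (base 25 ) 3B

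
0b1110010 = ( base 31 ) 3l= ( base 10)114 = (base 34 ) 3C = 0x72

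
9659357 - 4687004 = 4972353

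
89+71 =160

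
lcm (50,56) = 1400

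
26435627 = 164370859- 137935232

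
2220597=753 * 2949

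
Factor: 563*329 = 7^1 * 47^1*563^1 = 185227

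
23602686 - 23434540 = 168146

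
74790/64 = 37395/32=1168.59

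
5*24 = 120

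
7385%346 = 119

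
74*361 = 26714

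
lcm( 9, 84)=252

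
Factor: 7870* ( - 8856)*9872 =- 688046019840 = -  2^8 * 3^3*5^1*41^1 * 617^1*787^1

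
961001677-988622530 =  - 27620853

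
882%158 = 92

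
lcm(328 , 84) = 6888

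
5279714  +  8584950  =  13864664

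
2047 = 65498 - 63451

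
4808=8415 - 3607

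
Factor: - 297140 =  - 2^2*5^1*83^1*179^1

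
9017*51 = 459867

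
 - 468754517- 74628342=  - 543382859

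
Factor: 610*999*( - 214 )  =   - 130409460  =  -2^2*3^3*5^1*37^1 *61^1*107^1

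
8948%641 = 615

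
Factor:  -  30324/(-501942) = 2^1*17^ (-1 )*19^1*37^ (-1) = 38/629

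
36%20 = 16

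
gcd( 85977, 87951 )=3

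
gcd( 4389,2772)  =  231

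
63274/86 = 31637/43 = 735.74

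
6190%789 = 667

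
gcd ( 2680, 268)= 268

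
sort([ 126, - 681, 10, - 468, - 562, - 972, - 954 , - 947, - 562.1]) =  [ - 972, - 954, - 947, - 681 , - 562.1, - 562,-468, 10, 126 ] 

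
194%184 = 10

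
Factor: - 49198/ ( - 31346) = 24599/15673 = 7^( - 1) * 17^1*1447^1 * 2239^( - 1 )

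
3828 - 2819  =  1009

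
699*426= 297774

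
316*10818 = 3418488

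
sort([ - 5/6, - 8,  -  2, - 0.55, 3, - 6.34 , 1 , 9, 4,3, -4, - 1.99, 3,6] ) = [ - 8,-6.34, - 4,- 2 , - 1.99, - 5/6, - 0.55,1, 3,3,3,  4, 6,9 ] 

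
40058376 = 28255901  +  11802475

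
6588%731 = 9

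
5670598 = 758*7481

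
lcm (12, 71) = 852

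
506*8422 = 4261532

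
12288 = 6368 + 5920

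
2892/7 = 413 + 1/7 = 413.14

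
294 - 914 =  - 620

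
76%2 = 0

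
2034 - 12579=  - 10545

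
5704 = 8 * 713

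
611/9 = 611/9 = 67.89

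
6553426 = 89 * 73634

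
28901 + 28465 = 57366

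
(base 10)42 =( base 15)2C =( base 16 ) 2a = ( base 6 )110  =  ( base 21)20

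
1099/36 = 1099/36 = 30.53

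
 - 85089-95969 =-181058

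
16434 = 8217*2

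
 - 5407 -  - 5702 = 295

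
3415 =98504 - 95089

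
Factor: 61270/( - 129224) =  - 2^( - 2) *5^1*11^1 *29^( - 1) = -55/116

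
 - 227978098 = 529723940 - 757702038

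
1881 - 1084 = 797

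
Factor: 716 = 2^2* 179^1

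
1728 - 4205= - 2477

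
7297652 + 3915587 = 11213239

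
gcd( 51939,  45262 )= 1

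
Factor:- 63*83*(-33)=172557 = 3^3*7^1*11^1*83^1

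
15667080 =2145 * 7304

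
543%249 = 45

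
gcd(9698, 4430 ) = 2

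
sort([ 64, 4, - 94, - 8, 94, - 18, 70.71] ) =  [ - 94, - 18, - 8,4, 64, 70.71, 94 ]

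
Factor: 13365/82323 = 3^2*5^1*11^1*3049^( - 1) = 495/3049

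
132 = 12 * 11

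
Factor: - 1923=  - 3^1*641^1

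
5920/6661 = 5920/6661 = 0.89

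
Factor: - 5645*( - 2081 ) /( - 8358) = - 2^( - 1)*3^ (-1) * 5^1* 7^( - 1)* 199^( - 1 )*1129^1*2081^1 = - 11747245/8358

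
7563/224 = 7563/224 = 33.76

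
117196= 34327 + 82869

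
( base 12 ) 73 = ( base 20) 47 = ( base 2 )1010111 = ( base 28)33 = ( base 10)87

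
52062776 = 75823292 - 23760516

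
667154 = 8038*83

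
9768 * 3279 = 32029272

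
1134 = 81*14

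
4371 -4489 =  - 118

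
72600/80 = 1815/2 =907.50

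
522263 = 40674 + 481589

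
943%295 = 58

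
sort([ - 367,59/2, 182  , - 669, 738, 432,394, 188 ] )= [ - 669, -367, 59/2,182, 188,394, 432, 738 ]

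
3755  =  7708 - 3953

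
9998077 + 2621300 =12619377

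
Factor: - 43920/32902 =-21960/16451  =  - 2^3*3^2*5^1*61^1*16451^(-1) 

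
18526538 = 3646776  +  14879762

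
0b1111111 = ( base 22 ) 5h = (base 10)127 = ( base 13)9a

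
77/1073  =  77/1073 =0.07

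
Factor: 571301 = 647^1*883^1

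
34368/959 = 34368/959 = 35.84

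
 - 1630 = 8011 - 9641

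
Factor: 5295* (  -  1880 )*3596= - 2^5*3^1 * 5^2 * 29^1 * 31^1*47^1*353^1 = - 35796741600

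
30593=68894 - 38301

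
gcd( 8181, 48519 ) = 81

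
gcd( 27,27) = 27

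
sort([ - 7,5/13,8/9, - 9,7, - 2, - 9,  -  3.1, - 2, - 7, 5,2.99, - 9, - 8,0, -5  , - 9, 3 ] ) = [-9, - 9, - 9 , - 9, - 8,-7, - 7, - 5, - 3.1, - 2, - 2,  0, 5/13,8/9,2.99,  3,5,7]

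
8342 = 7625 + 717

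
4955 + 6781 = 11736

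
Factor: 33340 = 2^2 * 5^1*1667^1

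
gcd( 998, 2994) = 998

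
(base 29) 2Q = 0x54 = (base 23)3F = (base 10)84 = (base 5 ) 314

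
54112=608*89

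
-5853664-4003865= -9857529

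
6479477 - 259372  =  6220105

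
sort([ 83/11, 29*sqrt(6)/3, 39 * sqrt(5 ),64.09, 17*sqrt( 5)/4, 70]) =[ 83/11,17 * sqrt( 5)/4,29*sqrt (6)/3, 64.09, 70, 39 * sqrt( 5)]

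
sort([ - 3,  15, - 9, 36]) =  [ - 9,-3,15, 36 ]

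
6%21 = 6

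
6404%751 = 396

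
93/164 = 93/164 = 0.57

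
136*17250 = 2346000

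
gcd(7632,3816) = 3816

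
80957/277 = 80957/277 = 292.26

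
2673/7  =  381 + 6/7  =  381.86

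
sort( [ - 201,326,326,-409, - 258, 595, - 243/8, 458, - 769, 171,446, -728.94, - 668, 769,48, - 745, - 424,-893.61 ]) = [ - 893.61, - 769,-745, - 728.94, -668, - 424,-409 , - 258,  -  201, - 243/8, 48,171,326 , 326,446 , 458,  595,769 ] 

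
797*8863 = 7063811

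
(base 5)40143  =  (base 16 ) 9F4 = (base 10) 2548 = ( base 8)4764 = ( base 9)3441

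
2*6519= 13038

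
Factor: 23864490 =2^1*3^3*5^1*13^2*523^1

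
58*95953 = 5565274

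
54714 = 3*18238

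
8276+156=8432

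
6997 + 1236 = 8233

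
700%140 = 0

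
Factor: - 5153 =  - 5153^1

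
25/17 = 1 + 8/17 = 1.47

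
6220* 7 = 43540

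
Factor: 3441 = 3^1  *  31^1 * 37^1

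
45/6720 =3/448= 0.01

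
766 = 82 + 684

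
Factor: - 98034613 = -389^1*252017^1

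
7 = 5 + 2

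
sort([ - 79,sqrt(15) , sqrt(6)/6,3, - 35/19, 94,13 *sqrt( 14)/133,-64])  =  [ - 79 , - 64,  -  35/19,13*sqrt( 14)/133, sqrt(6 ) /6, 3,  sqrt ( 15),94]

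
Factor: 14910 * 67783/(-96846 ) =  - 5^1*7^1*71^1 * 16141^( - 1)*67783^1 = - 168440755/16141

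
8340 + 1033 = 9373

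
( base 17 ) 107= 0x128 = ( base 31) 9h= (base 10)296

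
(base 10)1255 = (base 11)A41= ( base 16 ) 4E7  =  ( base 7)3442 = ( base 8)2347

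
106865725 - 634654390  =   - 527788665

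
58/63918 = 29/31959=0.00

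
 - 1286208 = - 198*6496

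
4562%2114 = 334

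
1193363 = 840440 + 352923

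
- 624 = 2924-3548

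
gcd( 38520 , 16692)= 1284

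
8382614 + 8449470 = 16832084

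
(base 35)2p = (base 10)95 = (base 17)5a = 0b1011111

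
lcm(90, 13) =1170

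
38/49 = 38/49=   0.78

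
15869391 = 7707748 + 8161643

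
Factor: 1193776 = 2^4*74611^1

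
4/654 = 2/327 =0.01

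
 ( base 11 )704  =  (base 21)1JB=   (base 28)12B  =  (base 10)851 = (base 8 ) 1523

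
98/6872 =49/3436 = 0.01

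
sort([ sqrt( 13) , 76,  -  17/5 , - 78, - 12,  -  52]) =[-78, - 52, - 12, - 17/5,sqrt (13 ), 76]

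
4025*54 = 217350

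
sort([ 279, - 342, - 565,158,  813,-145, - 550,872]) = [ - 565, - 550, - 342, - 145, 158 , 279,813,  872]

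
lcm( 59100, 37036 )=2777700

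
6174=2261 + 3913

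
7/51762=7/51762 = 0.00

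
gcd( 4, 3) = 1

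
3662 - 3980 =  - 318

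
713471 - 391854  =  321617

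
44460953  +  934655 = 45395608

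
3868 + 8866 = 12734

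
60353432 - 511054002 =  - 450700570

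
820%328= 164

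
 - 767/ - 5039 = 767/5039 = 0.15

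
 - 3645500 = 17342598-20988098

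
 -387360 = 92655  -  480015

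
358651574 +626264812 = 984916386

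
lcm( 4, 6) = 12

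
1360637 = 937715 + 422922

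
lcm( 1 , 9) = 9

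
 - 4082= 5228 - 9310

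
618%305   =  8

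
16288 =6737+9551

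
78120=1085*72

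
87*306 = 26622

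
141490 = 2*70745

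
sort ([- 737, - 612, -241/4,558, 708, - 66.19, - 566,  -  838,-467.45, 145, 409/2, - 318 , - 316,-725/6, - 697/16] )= [ -838, - 737,- 612,- 566, - 467.45,-318,-316, - 725/6, - 66.19, - 241/4,  -  697/16, 145, 409/2,558,708 ] 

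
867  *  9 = 7803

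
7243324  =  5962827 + 1280497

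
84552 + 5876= 90428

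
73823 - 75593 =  - 1770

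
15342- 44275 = -28933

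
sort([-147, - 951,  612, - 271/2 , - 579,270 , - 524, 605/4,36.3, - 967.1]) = [- 967.1 ,-951, - 579, - 524, - 147 , - 271/2, 36.3, 605/4,270 , 612]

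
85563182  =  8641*9902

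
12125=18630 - 6505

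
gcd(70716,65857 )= 1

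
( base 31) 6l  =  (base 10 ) 207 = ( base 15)dc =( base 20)a7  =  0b11001111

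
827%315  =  197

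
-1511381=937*( - 1613)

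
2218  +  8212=10430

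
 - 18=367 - 385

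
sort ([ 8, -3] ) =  [-3, 8 ] 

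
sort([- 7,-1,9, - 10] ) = [-10, - 7, -1,9]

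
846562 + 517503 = 1364065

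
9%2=1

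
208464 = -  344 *( - 606)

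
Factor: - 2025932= - 2^2*19^2*23^1*61^1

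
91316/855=91316/855 = 106.80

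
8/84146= 4/42073=0.00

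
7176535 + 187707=7364242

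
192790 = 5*38558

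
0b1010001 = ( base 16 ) 51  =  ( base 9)100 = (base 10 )81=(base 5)311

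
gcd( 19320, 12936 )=168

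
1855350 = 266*6975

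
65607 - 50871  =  14736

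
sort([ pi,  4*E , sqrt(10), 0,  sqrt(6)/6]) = [0, sqrt( 6)/6, pi,sqrt ( 10 ),4 *E ]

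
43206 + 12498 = 55704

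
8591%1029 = 359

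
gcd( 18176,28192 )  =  32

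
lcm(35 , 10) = 70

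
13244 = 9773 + 3471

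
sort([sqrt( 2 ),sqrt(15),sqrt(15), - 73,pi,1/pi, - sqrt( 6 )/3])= [ - 73,  -  sqrt (6 ) /3,1/pi,sqrt(2),pi,sqrt(15),  sqrt( 15)]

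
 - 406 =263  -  669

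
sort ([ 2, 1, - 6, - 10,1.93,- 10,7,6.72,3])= [ - 10, - 10, - 6,1, 1.93,2 , 3,6.72,7]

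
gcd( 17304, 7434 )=42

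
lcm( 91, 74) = 6734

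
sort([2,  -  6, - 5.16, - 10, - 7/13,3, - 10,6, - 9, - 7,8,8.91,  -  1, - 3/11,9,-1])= [-10,-10, - 9, - 7, -6, - 5.16,-1, - 1, - 7/13,-3/11, 2 , 3,6 , 8,8.91,9]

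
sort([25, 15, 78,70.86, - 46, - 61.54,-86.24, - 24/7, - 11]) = [  -  86.24, - 61.54, - 46, - 11, - 24/7, 15,25, 70.86, 78]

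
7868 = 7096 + 772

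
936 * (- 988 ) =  - 924768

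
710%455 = 255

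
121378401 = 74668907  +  46709494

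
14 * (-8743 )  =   - 122402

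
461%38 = 5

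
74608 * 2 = 149216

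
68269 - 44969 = 23300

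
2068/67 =30 + 58/67 = 30.87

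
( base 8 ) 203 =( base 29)4f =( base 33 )3w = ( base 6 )335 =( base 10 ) 131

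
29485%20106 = 9379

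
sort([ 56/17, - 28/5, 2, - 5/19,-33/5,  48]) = [-33/5, - 28/5, - 5/19,2, 56/17,  48 ] 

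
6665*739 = 4925435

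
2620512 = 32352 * 81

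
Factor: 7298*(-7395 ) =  - 2^1*3^1*5^1*17^1*29^1 *41^1*89^1 =- 53968710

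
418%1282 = 418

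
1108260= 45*24628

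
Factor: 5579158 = 2^1 * 13^1*59^1*3637^1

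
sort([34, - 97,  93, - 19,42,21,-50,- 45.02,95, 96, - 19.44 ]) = [ - 97, - 50, - 45.02,-19.44, - 19, 21,  34,42, 93,95, 96]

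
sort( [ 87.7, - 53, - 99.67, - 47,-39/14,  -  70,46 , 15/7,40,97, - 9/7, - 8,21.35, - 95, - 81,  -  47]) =[ - 99.67, - 95,  -  81,- 70,-53, - 47,-47, -8, - 39/14,-9/7,15/7,21.35, 40, 46, 87.7,97 ]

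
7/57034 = 7/57034= 0.00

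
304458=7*43494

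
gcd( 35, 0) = 35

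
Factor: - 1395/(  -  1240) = 9/8 = 2^( - 3 )*3^2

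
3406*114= 388284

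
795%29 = 12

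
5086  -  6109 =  - 1023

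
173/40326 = 173/40326 = 0.00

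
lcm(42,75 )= 1050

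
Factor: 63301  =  7^1*9043^1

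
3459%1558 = 343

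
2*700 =1400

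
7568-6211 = 1357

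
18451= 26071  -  7620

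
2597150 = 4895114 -2297964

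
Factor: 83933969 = 7^1*23^1*521329^1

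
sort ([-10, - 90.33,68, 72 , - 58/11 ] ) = [ - 90.33, - 10, - 58/11,  68, 72] 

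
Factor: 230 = 2^1*5^1*23^1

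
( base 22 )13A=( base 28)k0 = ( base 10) 560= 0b1000110000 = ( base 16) 230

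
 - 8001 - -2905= -5096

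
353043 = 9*39227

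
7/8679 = 7/8679 = 0.00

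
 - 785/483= -2  +  181/483 =-  1.63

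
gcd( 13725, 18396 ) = 9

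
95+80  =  175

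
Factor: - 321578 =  - 2^1*160789^1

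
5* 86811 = 434055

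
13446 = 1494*9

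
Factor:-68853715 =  -5^1*7^1*193^1*10193^1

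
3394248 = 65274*52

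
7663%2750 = 2163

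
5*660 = 3300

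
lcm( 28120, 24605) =196840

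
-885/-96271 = 885/96271= 0.01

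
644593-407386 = 237207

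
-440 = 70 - 510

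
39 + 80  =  119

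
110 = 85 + 25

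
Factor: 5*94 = 2^1*5^1*47^1 = 470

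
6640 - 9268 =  - 2628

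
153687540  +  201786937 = 355474477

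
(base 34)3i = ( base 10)120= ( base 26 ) 4G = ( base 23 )55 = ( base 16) 78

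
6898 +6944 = 13842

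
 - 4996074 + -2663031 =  - 7659105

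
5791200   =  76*76200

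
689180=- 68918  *( - 10 )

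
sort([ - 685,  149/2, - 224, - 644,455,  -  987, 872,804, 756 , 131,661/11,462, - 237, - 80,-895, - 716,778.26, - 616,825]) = [ - 987, - 895, - 716, - 685, - 644, - 616, - 237,  -  224 , - 80,661/11, 149/2, 131,  455, 462,756 , 778.26,804, 825, 872 ]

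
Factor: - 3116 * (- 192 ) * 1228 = 734678016 = 2^10*3^1*19^1*41^1*307^1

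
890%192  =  122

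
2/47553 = 2/47553= 0.00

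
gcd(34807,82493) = 1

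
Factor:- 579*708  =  -2^2*3^2 * 59^1*193^1 = - 409932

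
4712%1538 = 98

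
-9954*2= -19908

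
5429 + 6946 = 12375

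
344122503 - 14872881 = 329249622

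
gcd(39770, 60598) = 82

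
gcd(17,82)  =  1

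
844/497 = 1+347/497 = 1.70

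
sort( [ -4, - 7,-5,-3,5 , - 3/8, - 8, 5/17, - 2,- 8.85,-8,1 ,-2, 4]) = [-8.85,-8, - 8, - 7,  -  5, - 4, - 3, - 2,  -  2, - 3/8, 5/17,1, 4,5]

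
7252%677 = 482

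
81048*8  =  648384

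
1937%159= 29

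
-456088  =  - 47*9704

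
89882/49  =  89882/49=1834.33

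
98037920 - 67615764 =30422156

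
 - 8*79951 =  - 639608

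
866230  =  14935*58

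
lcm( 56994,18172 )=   1253868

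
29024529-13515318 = 15509211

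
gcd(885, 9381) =177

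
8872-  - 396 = 9268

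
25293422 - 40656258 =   -  15362836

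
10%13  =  10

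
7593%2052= 1437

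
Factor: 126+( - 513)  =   - 3^2*43^1 =- 387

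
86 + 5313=5399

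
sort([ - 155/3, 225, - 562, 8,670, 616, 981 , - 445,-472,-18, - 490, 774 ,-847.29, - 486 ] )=[ - 847.29, - 562, - 490,- 486, - 472 , - 445, - 155/3, - 18,  8  ,  225, 616,670, 774, 981 ] 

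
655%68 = 43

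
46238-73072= - 26834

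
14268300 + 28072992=42341292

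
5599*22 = 123178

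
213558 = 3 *71186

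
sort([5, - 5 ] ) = [  -  5 , 5]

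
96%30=6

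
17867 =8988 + 8879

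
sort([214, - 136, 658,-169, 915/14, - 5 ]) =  [-169,-136 , - 5,915/14 , 214,658]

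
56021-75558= -19537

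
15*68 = 1020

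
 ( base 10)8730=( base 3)102222100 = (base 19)1539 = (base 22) i0i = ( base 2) 10001000011010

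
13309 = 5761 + 7548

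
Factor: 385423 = 31^1*12433^1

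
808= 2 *404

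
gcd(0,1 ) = 1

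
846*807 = 682722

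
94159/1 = 94159 = 94159.00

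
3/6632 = 3/6632 = 0.00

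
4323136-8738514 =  - 4415378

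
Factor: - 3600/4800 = -3/4 = -  2^(-2)* 3^1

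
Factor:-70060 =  - 2^2*5^1* 31^1*113^1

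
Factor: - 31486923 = - 3^2*13^1*191^1*1409^1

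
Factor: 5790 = 2^1 *3^1*5^1*193^1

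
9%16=9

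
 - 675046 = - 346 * 1951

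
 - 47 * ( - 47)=2209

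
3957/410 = 3957/410 = 9.65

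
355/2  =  355/2=177.50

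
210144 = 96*2189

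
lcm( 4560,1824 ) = 9120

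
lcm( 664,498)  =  1992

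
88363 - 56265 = 32098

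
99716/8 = 12464+1/2  =  12464.50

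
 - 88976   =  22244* ( - 4)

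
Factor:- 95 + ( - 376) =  - 471  =  - 3^1 * 157^1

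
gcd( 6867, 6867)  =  6867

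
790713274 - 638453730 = 152259544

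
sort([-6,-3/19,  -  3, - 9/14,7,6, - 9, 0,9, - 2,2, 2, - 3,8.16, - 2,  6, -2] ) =[  -  9,-6, - 3,-3, - 2, - 2, - 2, - 9/14 , - 3/19, 0, 2 , 2,6, 6, 7,8.16 , 9]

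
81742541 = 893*91537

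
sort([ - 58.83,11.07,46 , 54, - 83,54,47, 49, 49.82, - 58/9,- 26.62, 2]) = [ - 83, - 58.83, - 26.62, - 58/9  ,  2, 11.07, 46, 47, 49, 49.82,54, 54] 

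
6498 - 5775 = 723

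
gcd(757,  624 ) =1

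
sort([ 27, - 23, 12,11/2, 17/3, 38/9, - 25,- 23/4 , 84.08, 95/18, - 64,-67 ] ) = [- 67, - 64, - 25 , - 23, -23/4,38/9, 95/18, 11/2, 17/3,  12, 27 , 84.08]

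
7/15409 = 7/15409  =  0.00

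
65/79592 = 65/79592 = 0.00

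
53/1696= 1/32 = 0.03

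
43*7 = 301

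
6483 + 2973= 9456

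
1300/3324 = 325/831 = 0.39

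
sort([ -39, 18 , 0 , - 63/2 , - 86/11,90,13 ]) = [ - 39,-63/2, - 86/11,0,13, 18, 90 ]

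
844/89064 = 211/22266 = 0.01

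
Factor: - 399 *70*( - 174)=4859820  =  2^2*3^2* 5^1*7^2*19^1 * 29^1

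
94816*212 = 20100992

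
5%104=5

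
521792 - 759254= - 237462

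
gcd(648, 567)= 81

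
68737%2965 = 542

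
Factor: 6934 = 2^1*3467^1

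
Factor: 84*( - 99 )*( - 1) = 2^2*3^3 * 7^1*11^1 = 8316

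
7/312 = 7/312 = 0.02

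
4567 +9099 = 13666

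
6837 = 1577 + 5260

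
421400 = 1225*344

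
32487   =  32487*1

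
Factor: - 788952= - 2^3 * 3^1 * 71^1*463^1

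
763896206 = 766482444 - 2586238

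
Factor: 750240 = 2^5*3^2*5^1 * 521^1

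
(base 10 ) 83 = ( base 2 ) 1010011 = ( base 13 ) 65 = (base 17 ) 4f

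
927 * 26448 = 24517296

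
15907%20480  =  15907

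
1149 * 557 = 639993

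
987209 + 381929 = 1369138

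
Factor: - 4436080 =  - 2^4*5^1 * 11^1*71^2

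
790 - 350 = 440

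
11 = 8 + 3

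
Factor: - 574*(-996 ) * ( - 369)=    - 210958776  =  -2^3*3^3 * 7^1*41^2*  83^1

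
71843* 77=5531911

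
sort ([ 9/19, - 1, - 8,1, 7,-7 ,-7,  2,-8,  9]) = [ - 8, - 8, - 7, -7  , - 1, 9/19,1 , 2, 7, 9]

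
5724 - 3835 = 1889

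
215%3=2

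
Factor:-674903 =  - 674903^1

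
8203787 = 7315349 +888438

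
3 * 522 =1566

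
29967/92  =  29967/92 = 325.73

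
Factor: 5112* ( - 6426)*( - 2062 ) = 2^5*3^5*7^1*17^1*71^1*1031^1 = 67736106144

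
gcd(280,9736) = 8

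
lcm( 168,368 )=7728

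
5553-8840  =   - 3287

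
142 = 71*2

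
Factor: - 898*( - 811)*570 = 415118460 = 2^2*3^1*5^1*19^1*449^1*811^1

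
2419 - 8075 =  - 5656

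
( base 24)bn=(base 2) 100011111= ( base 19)f2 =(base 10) 287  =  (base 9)348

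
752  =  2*376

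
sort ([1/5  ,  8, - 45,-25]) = [ - 45, - 25, 1/5,8]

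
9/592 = 9/592 = 0.02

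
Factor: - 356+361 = 5= 5^1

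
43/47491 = 43/47491 = 0.00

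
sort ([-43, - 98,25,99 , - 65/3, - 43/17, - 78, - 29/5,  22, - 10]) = [-98,- 78, - 43, - 65/3, - 10, - 29/5 ,-43/17, 22 , 25, 99]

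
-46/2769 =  - 46/2769 = -0.02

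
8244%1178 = 1176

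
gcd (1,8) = 1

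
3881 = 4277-396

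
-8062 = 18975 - 27037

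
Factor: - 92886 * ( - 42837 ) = 2^1*3^2*109^1 * 113^1*131^1 * 137^1 = 3978957582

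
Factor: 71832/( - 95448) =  - 73^1 * 97^(-1)  =  - 73/97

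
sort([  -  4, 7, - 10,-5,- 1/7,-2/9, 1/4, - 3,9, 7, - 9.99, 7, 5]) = [ - 10,-9.99 ,- 5, - 4,  -  3 , - 2/9, - 1/7,1/4, 5,7,7,7 , 9]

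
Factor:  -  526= - 2^1*263^1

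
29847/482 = 61 + 445/482 =61.92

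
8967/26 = 8967/26=344.88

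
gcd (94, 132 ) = 2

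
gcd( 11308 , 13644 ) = 4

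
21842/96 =227 + 25/48   =  227.52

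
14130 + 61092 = 75222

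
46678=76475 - 29797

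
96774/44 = 48387/22  =  2199.41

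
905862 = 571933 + 333929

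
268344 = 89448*3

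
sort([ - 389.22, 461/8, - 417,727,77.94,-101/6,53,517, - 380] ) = [ - 417, - 389.22, - 380, - 101/6, 53,461/8,77.94,517,727]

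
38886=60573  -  21687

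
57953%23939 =10075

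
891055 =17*52415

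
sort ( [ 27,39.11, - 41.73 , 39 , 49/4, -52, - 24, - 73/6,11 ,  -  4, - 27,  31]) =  [ - 52,- 41.73, - 27, - 24, - 73/6, - 4,11,49/4,27 , 31, 39, 39.11 ] 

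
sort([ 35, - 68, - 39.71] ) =[ - 68, - 39.71 , 35]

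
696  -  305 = 391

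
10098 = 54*187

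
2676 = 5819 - 3143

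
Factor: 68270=2^1*5^1 * 6827^1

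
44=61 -17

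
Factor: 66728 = 2^3 * 19^1*439^1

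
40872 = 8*5109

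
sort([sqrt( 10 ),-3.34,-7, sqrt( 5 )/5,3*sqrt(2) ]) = [ - 7, - 3.34, sqrt( 5 ) /5 , sqrt( 10), 3*sqrt( 2) ]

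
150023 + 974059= 1124082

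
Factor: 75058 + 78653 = 3^3*5693^1 = 153711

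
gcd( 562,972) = 2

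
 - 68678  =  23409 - 92087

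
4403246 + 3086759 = 7490005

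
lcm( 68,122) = 4148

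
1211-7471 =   -  6260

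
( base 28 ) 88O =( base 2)1100101111000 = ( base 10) 6520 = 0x1978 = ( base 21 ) EGA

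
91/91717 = 91/91717 = 0.00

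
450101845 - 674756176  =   - 224654331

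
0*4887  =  0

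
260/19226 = 130/9613 = 0.01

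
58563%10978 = 3673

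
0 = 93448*0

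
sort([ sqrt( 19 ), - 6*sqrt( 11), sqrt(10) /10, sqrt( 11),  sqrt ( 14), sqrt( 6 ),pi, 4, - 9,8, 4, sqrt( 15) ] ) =[  -  6*sqrt( 11),-9,sqrt ( 10) /10,sqrt(  6 ), pi, sqrt(11), sqrt( 14), sqrt ( 15 ), 4, 4,sqrt( 19), 8 ] 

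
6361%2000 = 361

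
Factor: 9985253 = 53^1 * 188401^1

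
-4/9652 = - 1 + 2412/2413 = -0.00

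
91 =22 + 69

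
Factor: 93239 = 93239^1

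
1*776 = 776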